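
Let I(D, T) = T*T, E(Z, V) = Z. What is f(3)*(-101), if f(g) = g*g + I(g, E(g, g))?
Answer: -1818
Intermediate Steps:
I(D, T) = T²
f(g) = 2*g² (f(g) = g*g + g² = g² + g² = 2*g²)
f(3)*(-101) = (2*3²)*(-101) = (2*9)*(-101) = 18*(-101) = -1818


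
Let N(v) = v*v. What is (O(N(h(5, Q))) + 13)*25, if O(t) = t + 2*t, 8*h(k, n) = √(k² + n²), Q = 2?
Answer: 22975/64 ≈ 358.98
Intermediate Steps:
h(k, n) = √(k² + n²)/8
N(v) = v²
O(t) = 3*t
(O(N(h(5, Q))) + 13)*25 = (3*(√(5² + 2²)/8)² + 13)*25 = (3*(√(25 + 4)/8)² + 13)*25 = (3*(√29/8)² + 13)*25 = (3*(29/64) + 13)*25 = (87/64 + 13)*25 = (919/64)*25 = 22975/64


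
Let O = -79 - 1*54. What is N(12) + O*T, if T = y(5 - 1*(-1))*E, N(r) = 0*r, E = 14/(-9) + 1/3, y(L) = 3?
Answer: 1463/3 ≈ 487.67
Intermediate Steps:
E = -11/9 (E = 14*(-1/9) + 1*(1/3) = -14/9 + 1/3 = -11/9 ≈ -1.2222)
N(r) = 0
O = -133 (O = -79 - 54 = -133)
T = -11/3 (T = 3*(-11/9) = -11/3 ≈ -3.6667)
N(12) + O*T = 0 - 133*(-11/3) = 0 + 1463/3 = 1463/3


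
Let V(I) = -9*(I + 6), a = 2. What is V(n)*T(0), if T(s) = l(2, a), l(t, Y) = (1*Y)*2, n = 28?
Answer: -1224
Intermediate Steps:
l(t, Y) = 2*Y (l(t, Y) = Y*2 = 2*Y)
T(s) = 4 (T(s) = 2*2 = 4)
V(I) = -54 - 9*I (V(I) = -9*(6 + I) = -54 - 9*I)
V(n)*T(0) = (-54 - 9*28)*4 = (-54 - 252)*4 = -306*4 = -1224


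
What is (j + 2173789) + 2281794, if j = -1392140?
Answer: 3063443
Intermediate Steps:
(j + 2173789) + 2281794 = (-1392140 + 2173789) + 2281794 = 781649 + 2281794 = 3063443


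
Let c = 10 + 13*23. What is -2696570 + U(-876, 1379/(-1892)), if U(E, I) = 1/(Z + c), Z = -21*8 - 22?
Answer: -320891829/119 ≈ -2.6966e+6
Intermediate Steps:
Z = -190 (Z = -168 - 22 = -190)
c = 309 (c = 10 + 299 = 309)
U(E, I) = 1/119 (U(E, I) = 1/(-190 + 309) = 1/119)
-2696570 + U(-876, 1379/(-1892)) = -2696570 + 1/119 = -320891829/119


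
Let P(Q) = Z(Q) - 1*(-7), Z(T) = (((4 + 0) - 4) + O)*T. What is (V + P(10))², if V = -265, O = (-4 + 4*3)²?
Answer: 145924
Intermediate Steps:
O = 64 (O = (-4 + 12)² = 8² = 64)
Z(T) = 64*T (Z(T) = (((4 + 0) - 4) + 64)*T = ((4 - 4) + 64)*T = (0 + 64)*T = 64*T)
P(Q) = 7 + 64*Q (P(Q) = 64*Q - 1*(-7) = 64*Q + 7 = 7 + 64*Q)
(V + P(10))² = (-265 + (7 + 64*10))² = (-265 + (7 + 640))² = (-265 + 647)² = 382² = 145924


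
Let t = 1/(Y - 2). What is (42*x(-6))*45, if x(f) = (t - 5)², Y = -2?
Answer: 416745/8 ≈ 52093.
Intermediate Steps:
t = -¼ (t = 1/(-2 - 2) = 1/(-4) = -¼ ≈ -0.25000)
x(f) = 441/16 (x(f) = (-¼ - 5)² = (-21/4)² = 441/16)
(42*x(-6))*45 = (42*(441/16))*45 = (9261/8)*45 = 416745/8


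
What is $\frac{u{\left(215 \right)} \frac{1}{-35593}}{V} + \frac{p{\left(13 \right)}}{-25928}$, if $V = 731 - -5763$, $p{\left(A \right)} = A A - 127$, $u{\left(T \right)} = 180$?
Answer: $- \frac{346878093}{214036512292} \approx -0.0016206$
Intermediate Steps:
$p{\left(A \right)} = -127 + A^{2}$ ($p{\left(A \right)} = A^{2} - 127 = -127 + A^{2}$)
$V = 6494$ ($V = 731 + 5763 = 6494$)
$\frac{u{\left(215 \right)} \frac{1}{-35593}}{V} + \frac{p{\left(13 \right)}}{-25928} = \frac{180 \frac{1}{-35593}}{6494} + \frac{-127 + 13^{2}}{-25928} = 180 \left(- \frac{1}{35593}\right) \frac{1}{6494} + \left(-127 + 169\right) \left(- \frac{1}{25928}\right) = \left(- \frac{180}{35593}\right) \frac{1}{6494} + 42 \left(- \frac{1}{25928}\right) = - \frac{90}{115570471} - \frac{3}{1852} = - \frac{346878093}{214036512292}$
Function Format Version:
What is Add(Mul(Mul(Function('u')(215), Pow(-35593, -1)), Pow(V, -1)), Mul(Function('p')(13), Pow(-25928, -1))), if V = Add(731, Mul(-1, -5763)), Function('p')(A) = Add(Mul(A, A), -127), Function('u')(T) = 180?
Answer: Rational(-346878093, 214036512292) ≈ -0.0016206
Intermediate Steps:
Function('p')(A) = Add(-127, Pow(A, 2)) (Function('p')(A) = Add(Pow(A, 2), -127) = Add(-127, Pow(A, 2)))
V = 6494 (V = Add(731, 5763) = 6494)
Add(Mul(Mul(Function('u')(215), Pow(-35593, -1)), Pow(V, -1)), Mul(Function('p')(13), Pow(-25928, -1))) = Add(Mul(Mul(180, Pow(-35593, -1)), Pow(6494, -1)), Mul(Add(-127, Pow(13, 2)), Pow(-25928, -1))) = Add(Mul(Mul(180, Rational(-1, 35593)), Rational(1, 6494)), Mul(Add(-127, 169), Rational(-1, 25928))) = Add(Mul(Rational(-180, 35593), Rational(1, 6494)), Mul(42, Rational(-1, 25928))) = Add(Rational(-90, 115570471), Rational(-3, 1852)) = Rational(-346878093, 214036512292)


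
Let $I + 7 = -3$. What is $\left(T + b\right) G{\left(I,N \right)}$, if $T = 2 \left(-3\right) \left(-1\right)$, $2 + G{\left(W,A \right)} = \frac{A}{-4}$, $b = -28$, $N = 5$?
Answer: $\frac{143}{2} \approx 71.5$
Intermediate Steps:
$I = -10$ ($I = -7 - 3 = -10$)
$G{\left(W,A \right)} = -2 - \frac{A}{4}$ ($G{\left(W,A \right)} = -2 + \frac{A}{-4} = -2 + A \left(- \frac{1}{4}\right) = -2 - \frac{A}{4}$)
$T = 6$ ($T = \left(-6\right) \left(-1\right) = 6$)
$\left(T + b\right) G{\left(I,N \right)} = \left(6 - 28\right) \left(-2 - \frac{5}{4}\right) = - 22 \left(-2 - \frac{5}{4}\right) = \left(-22\right) \left(- \frac{13}{4}\right) = \frac{143}{2}$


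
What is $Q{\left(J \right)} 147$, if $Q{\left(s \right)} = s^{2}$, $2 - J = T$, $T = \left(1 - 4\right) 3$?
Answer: $17787$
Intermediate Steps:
$T = -9$ ($T = \left(-3\right) 3 = -9$)
$J = 11$ ($J = 2 - -9 = 2 + 9 = 11$)
$Q{\left(J \right)} 147 = 11^{2} \cdot 147 = 121 \cdot 147 = 17787$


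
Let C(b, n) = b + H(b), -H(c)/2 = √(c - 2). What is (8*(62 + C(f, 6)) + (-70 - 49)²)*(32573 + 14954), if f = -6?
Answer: 694321943 - 1520864*I*√2 ≈ 6.9432e+8 - 2.1508e+6*I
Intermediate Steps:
H(c) = -2*√(-2 + c) (H(c) = -2*√(c - 2) = -2*√(-2 + c))
C(b, n) = b - 2*√(-2 + b)
(8*(62 + C(f, 6)) + (-70 - 49)²)*(32573 + 14954) = (8*(62 + (-6 - 2*√(-2 - 6))) + (-70 - 49)²)*(32573 + 14954) = (8*(62 + (-6 - 4*I*√2)) + (-119)²)*47527 = (8*(62 + (-6 - 4*I*√2)) + 14161)*47527 = (8*(56 - 4*I*√2) + 14161)*47527 = ((448 - 32*I*√2) + 14161)*47527 = (14609 - 32*I*√2)*47527 = 694321943 - 1520864*I*√2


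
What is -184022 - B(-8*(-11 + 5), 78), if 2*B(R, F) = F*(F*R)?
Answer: -330038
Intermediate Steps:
B(R, F) = R*F²/2 (B(R, F) = (F*(F*R))/2 = (R*F²)/2 = R*F²/2)
-184022 - B(-8*(-11 + 5), 78) = -184022 - (-8*(-11 + 5))*78²/2 = -184022 - (-8*(-6))*6084/2 = -184022 - 48*6084/2 = -184022 - 1*146016 = -184022 - 146016 = -330038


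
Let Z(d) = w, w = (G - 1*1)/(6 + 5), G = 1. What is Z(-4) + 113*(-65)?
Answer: -7345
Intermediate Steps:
w = 0 (w = (1 - 1*1)/(6 + 5) = (1 - 1)/11 = 0*(1/11) = 0)
Z(d) = 0
Z(-4) + 113*(-65) = 0 + 113*(-65) = 0 - 7345 = -7345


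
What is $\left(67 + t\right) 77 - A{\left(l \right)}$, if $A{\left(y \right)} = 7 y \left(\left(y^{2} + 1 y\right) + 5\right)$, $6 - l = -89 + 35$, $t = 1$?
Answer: $-1534064$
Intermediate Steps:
$l = 60$ ($l = 6 - \left(-89 + 35\right) = 6 - -54 = 6 + 54 = 60$)
$A{\left(y \right)} = 7 y \left(5 + y + y^{2}\right)$ ($A{\left(y \right)} = 7 y \left(\left(y^{2} + y\right) + 5\right) = 7 y \left(\left(y + y^{2}\right) + 5\right) = 7 y \left(5 + y + y^{2}\right)$)
$\left(67 + t\right) 77 - A{\left(l \right)} = \left(67 + 1\right) 77 - 7 \cdot 60 \left(5 + 60 + 60^{2}\right) = 68 \cdot 77 - 7 \cdot 60 \left(5 + 60 + 3600\right) = 5236 - 7 \cdot 60 \cdot 3665 = 5236 - 1539300 = -1534064$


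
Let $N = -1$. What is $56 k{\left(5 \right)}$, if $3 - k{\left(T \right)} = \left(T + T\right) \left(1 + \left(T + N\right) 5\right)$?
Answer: $-11592$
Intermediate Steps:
$k{\left(T \right)} = 3 - 2 T \left(-4 + 5 T\right)$ ($k{\left(T \right)} = 3 - \left(T + T\right) \left(1 + \left(T - 1\right) 5\right) = 3 - 2 T \left(1 + \left(-1 + T\right) 5\right) = 3 - 2 T \left(1 + \left(-5 + 5 T\right)\right) = 3 - 2 T \left(-4 + 5 T\right)$)
$56 k{\left(5 \right)} = 56 \left(3 - 10 \cdot 5^{2} + 8 \cdot 5\right) = 56 \left(3 - 250 + 40\right) = 56 \left(-207\right) = -11592$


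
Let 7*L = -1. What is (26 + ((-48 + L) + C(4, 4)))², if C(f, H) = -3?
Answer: 30976/49 ≈ 632.16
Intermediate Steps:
L = -⅐ (L = (⅐)*(-1) = -⅐ ≈ -0.14286)
(26 + ((-48 + L) + C(4, 4)))² = (26 + ((-48 - ⅐) - 3))² = (26 + (-337/7 - 3))² = (26 - 358/7)² = (-176/7)² = 30976/49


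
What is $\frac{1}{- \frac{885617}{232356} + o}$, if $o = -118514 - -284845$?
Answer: $\frac{232356}{38647120219} \approx 6.0122 \cdot 10^{-6}$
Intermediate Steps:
$o = 166331$ ($o = -118514 + 284845 = 166331$)
$\frac{1}{- \frac{885617}{232356} + o} = \frac{1}{- \frac{885617}{232356} + 166331} = \frac{1}{\frac{38647120219}{232356}} = \frac{232356}{38647120219}$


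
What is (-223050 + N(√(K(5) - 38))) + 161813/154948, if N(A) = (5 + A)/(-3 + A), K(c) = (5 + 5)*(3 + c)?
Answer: -380167941445/1704428 + 8*√42/33 ≈ -2.2305e+5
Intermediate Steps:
K(c) = 30 + 10*c (K(c) = 10*(3 + c) = 30 + 10*c)
N(A) = (5 + A)/(-3 + A)
(-223050 + N(√(K(5) - 38))) + 161813/154948 = (-223050 + (5 + √((30 + 10*5) - 38))/(-3 + √((30 + 10*5) - 38))) + 161813/154948 = (-223050 + (5 + √((30 + 50) - 38))/(-3 + √((30 + 50) - 38))) + 161813*(1/154948) = (-223050 + (5 + √(80 - 38))/(-3 + √(80 - 38))) + 161813/154948 = (-223050 + (5 + √42)/(-3 + √42)) + 161813/154948 = -34560989587/154948 + (5 + √42)/(-3 + √42)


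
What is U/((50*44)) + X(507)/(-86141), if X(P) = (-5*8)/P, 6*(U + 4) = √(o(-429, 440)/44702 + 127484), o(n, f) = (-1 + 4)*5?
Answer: -3968317/2183674350 + √254747300879666/590066400 ≈ 0.025232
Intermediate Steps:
o(n, f) = 15 (o(n, f) = 3*5 = 15)
U = -4 + √254747300879666/268212 (U = -4 + √(15/44702 + 127484)/6 = -4 + √(5698789783/44702)/6 = -4 + (√254747300879666/44702)/6 = -4 + √254747300879666/268212 ≈ 55.508)
X(P) = -40/P
U/((50*44)) + X(507)/(-86141) = (-4 + √254747300879666/268212)/((50*44)) - 40/507/(-86141) = (-4 + √254747300879666/268212)/2200 - 40*1/507*(-1/86141) = (-4 + √254747300879666/268212)*(1/2200) - 40/507*(-1/86141) = (-1/550 + √254747300879666/590066400) + 40/43673487 = -3968317/2183674350 + √254747300879666/590066400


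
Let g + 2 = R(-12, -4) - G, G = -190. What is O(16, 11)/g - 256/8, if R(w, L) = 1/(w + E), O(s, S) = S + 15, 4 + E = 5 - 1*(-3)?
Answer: -47888/1503 ≈ -31.862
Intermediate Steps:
E = 4 (E = -4 + (5 - 1*(-3)) = -4 + (5 + 3) = -4 + 8 = 4)
O(s, S) = 15 + S
R(w, L) = 1/(4 + w) (R(w, L) = 1/(w + 4) = 1/(4 + w))
g = 1503/8 (g = -2 + (1/(4 - 12) - 1*(-190)) = -2 + (1/(-8) + 190) = -2 + (-⅛ + 190) = -2 + 1519/8 = 1503/8 ≈ 187.88)
O(16, 11)/g - 256/8 = (15 + 11)/(1503/8) - 256/8 = 26*(8/1503) - 256*⅛ = 208/1503 - 32 = -47888/1503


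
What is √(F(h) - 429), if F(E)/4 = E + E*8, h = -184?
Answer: I*√7053 ≈ 83.982*I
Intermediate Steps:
F(E) = 36*E (F(E) = 4*(E + E*8) = 4*(E + 8*E) = 4*(9*E) = 36*E)
√(F(h) - 429) = √(36*(-184) - 429) = √(-6624 - 429) = √(-7053) = I*√7053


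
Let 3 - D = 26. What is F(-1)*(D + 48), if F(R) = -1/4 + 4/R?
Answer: -425/4 ≈ -106.25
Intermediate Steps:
F(R) = -¼ + 4/R (F(R) = -1*¼ + 4/R = -¼ + 4/R)
D = -23 (D = 3 - 1*26 = 3 - 26 = -23)
F(-1)*(D + 48) = ((¼)*(16 - 1*(-1))/(-1))*(-23 + 48) = ((¼)*(-1)*(16 + 1))*25 = ((¼)*(-1)*17)*25 = -17/4*25 = -425/4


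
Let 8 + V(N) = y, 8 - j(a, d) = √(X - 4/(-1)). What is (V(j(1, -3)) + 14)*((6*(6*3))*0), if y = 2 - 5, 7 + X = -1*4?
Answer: 0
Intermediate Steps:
X = -11 (X = -7 - 1*4 = -7 - 4 = -11)
y = -3
j(a, d) = 8 - I*√7 (j(a, d) = 8 - √(-11 - 4/(-1)) = 8 - √(-11 - 4*(-1)) = 8 - √(-11 + 4) = 8 - √(-7) = 8 - I*√7)
V(N) = -11 (V(N) = -8 - 3 = -11)
(V(j(1, -3)) + 14)*((6*(6*3))*0) = (-11 + 14)*((6*(6*3))*0) = 3*((6*18)*0) = 3*(108*0) = 3*0 = 0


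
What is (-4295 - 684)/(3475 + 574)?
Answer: -4979/4049 ≈ -1.2297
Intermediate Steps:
(-4295 - 684)/(3475 + 574) = -4979/4049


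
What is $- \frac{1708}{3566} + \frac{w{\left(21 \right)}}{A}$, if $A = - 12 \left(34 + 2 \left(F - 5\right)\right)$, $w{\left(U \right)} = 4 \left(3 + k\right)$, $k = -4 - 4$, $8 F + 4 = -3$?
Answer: $- \frac{192358}{476061} \approx -0.40406$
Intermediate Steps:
$F = - \frac{7}{8}$ ($F = - \frac{1}{2} + \frac{1}{8} \left(-3\right) = - \frac{1}{2} - \frac{3}{8} = - \frac{7}{8} \approx -0.875$)
$k = -8$
$w{\left(U \right)} = -20$ ($w{\left(U \right)} = 4 \left(3 - 8\right) = 4 \left(-5\right) = -20$)
$A = -267$ ($A = - 12 \left(34 + 2 \left(- \frac{7}{8} - 5\right)\right) = - 12 \left(34 + 2 \left(- \frac{47}{8}\right)\right) = - 12 \left(34 - \frac{47}{4}\right) = \left(-12\right) \frac{89}{4} = -267$)
$- \frac{1708}{3566} + \frac{w{\left(21 \right)}}{A} = - \frac{1708}{3566} - \frac{20}{-267} = \left(-1708\right) \frac{1}{3566} - - \frac{20}{267} = - \frac{854}{1783} + \frac{20}{267} = - \frac{192358}{476061}$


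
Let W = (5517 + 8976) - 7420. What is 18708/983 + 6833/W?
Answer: 139038523/6952759 ≈ 19.998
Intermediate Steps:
W = 7073 (W = 14493 - 7420 = 7073)
18708/983 + 6833/W = 18708/983 + 6833/7073 = 139038523/6952759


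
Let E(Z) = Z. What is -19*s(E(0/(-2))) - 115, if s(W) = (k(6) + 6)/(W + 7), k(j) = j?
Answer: -1033/7 ≈ -147.57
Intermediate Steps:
s(W) = 12/(7 + W) (s(W) = (6 + 6)/(W + 7) = 12/(7 + W))
-19*s(E(0/(-2))) - 115 = -228/(7 + 0/(-2)) - 115 = -228/(7 + 0*(-½)) - 115 = -228/(7 + 0) - 115 = -228/7 - 115 = -1033/7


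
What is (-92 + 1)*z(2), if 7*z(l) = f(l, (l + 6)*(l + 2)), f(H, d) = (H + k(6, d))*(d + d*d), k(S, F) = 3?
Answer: -68640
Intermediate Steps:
f(H, d) = (3 + H)*(d + d²) (f(H, d) = (H + 3)*(d + d*d) = (3 + H)*(d + d²))
z(l) = (2 + l)*(6 + l)*(3 + l + 3*(2 + l)*(6 + l) + l*(2 + l)*(6 + l))/7 (z(l) = (((l + 6)*(l + 2))*(3 + l + 3*((l + 6)*(l + 2)) + l*((l + 6)*(l + 2))))/7 = (((6 + l)*(2 + l))*(3 + l + 3*((6 + l)*(2 + l)) + l*((6 + l)*(2 + l))))/7 = (((2 + l)*(6 + l))*(3 + l + 3*((2 + l)*(6 + l)) + l*((2 + l)*(6 + l))))/7 = (((2 + l)*(6 + l))*(3 + l + 3*(2 + l)*(6 + l) + l*(2 + l)*(6 + l)))/7 = ((2 + l)*(6 + l)*(3 + l + 3*(2 + l)*(6 + l) + l*(2 + l)*(6 + l)))/7 = (2 + l)*(6 + l)*(3 + l + 3*(2 + l)*(6 + l) + l*(2 + l)*(6 + l))/7)
(-92 + 1)*z(2) = (-92 + 1)*(468/7 + 108*2 + (⅐)*2⁵ + (19/7)*2⁴ + (137/7)*2³ + (467/7)*2²) = -91*(468/7 + 216 + (⅐)*32 + (19/7)*16 + (137/7)*8 + (467/7)*4) = -91*(468/7 + 216 + 32/7 + 304/7 + 1096/7 + 1868/7) = -91*5280/7 = -68640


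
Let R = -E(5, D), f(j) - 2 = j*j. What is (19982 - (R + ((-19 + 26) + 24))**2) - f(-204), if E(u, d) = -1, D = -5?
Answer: -22660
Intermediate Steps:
f(j) = 2 + j**2 (f(j) = 2 + j*j = 2 + j**2)
R = 1 (R = -1*(-1) = 1)
(19982 - (R + ((-19 + 26) + 24))**2) - f(-204) = (19982 - (1 + ((-19 + 26) + 24))**2) - (2 + (-204)**2) = (19982 - (1 + (7 + 24))**2) - (2 + 41616) = (19982 - (1 + 31)**2) - 1*41618 = (19982 - 1*32**2) - 41618 = (19982 - 1*1024) - 41618 = (19982 - 1024) - 41618 = 18958 - 41618 = -22660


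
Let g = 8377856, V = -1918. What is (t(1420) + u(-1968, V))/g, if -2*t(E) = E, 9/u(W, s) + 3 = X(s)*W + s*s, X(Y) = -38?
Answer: -2664988541/31446324385280 ≈ -8.4747e-5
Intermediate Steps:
u(W, s) = 9/(-3 + s**2 - 38*W) (u(W, s) = 9/(-3 + (-38*W + s*s)) = 9/(-3 + (-38*W + s**2)) = 9/(-3 + (s**2 - 38*W)) = 9/(-3 + s**2 - 38*W))
t(E) = -E/2
(t(1420) + u(-1968, V))/g = (-1/2*1420 + 9/(-3 + (-1918)**2 - 38*(-1968)))/8377856 = (-710 + 9/(-3 + 3678724 + 74784))*(1/8377856) = (-710 + 9/3753505)*(1/8377856) = -2664988541/3753505*1/8377856 = -2664988541/31446324385280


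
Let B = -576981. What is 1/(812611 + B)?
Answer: 1/235630 ≈ 4.2439e-6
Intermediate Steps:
1/(812611 + B) = 1/(812611 - 576981) = 1/235630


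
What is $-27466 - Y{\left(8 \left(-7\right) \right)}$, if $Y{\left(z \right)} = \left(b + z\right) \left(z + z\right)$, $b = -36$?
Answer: $-37770$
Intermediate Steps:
$Y{\left(z \right)} = 2 z \left(-36 + z\right)$ ($Y{\left(z \right)} = \left(-36 + z\right) \left(z + z\right) = \left(-36 + z\right) 2 z = 2 z \left(-36 + z\right)$)
$-27466 - Y{\left(8 \left(-7\right) \right)} = -27466 - 2 \cdot 8 \left(-7\right) \left(-36 + 8 \left(-7\right)\right) = -27466 - 2 \left(-56\right) \left(-36 - 56\right) = -27466 - 2 \left(-56\right) \left(-92\right) = -27466 - 10304 = -37770$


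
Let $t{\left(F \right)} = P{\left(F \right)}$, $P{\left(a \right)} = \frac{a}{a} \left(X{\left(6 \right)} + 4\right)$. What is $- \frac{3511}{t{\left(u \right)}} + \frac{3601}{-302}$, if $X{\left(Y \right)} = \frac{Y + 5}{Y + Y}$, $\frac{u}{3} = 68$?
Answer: $- \frac{12936323}{17818} \approx -726.03$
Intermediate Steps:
$u = 204$ ($u = 3 \cdot 68 = 204$)
$X{\left(Y \right)} = \frac{5 + Y}{2 Y}$
$P{\left(a \right)} = \frac{59}{12}$ ($P{\left(a \right)} = \frac{a}{a} \left(\frac{5 + 6}{2 \cdot 6} + 4\right) = 1 \left(\frac{1}{2} \cdot \frac{1}{6} \cdot 11 + 4\right) = 1 \left(\frac{11}{12} + 4\right) = 1 \cdot \frac{59}{12} = \frac{59}{12}$)
$t{\left(F \right)} = \frac{59}{12}$
$- \frac{3511}{t{\left(u \right)}} + \frac{3601}{-302} = - \frac{3511}{\frac{59}{12}} + \frac{3601}{-302} = \left(-3511\right) \frac{12}{59} + 3601 \left(- \frac{1}{302}\right) = - \frac{42132}{59} - \frac{3601}{302} = - \frac{12936323}{17818}$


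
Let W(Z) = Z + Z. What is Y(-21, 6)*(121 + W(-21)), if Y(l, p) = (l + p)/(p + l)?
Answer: 79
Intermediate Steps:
W(Z) = 2*Z
Y(l, p) = 1 (Y(l, p) = (l + p)/(l + p) = 1)
Y(-21, 6)*(121 + W(-21)) = 1*(121 + 2*(-21)) = 1*(121 - 42) = 1*79 = 79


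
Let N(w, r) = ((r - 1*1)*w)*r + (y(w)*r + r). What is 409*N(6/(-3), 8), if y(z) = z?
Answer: -49080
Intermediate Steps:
N(w, r) = r + r*w + r*w*(-1 + r) (N(w, r) = ((r - 1*1)*w)*r + (w*r + r) = ((r - 1)*w)*r + (r*w + r) = ((-1 + r)*w)*r + (r + r*w) = (w*(-1 + r))*r + (r + r*w) = r*w*(-1 + r) + (r + r*w) = r + r*w + r*w*(-1 + r))
409*N(6/(-3), 8) = 409*(8*(1 + 8*(6/(-3)))) = 409*(8*(1 + 8*(6*(-⅓)))) = 409*(8*(1 + 8*(-2))) = 409*(8*(1 - 16)) = 409*(8*(-15)) = 409*(-120) = -49080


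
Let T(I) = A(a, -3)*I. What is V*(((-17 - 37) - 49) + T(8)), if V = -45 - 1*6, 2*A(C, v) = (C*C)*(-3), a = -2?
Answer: 7701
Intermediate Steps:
A(C, v) = -3*C**2/2 (A(C, v) = ((C*C)*(-3))/2 = (C**2*(-3))/2 = (-3*C**2)/2 = -3*C**2/2)
T(I) = -6*I (T(I) = (-3/2*(-2)**2)*I = (-3/2*4)*I = -6*I)
V = -51 (V = -45 - 6 = -51)
V*(((-17 - 37) - 49) + T(8)) = -51*(((-17 - 37) - 49) - 6*8) = -51*((-54 - 49) - 48) = -51*(-103 - 48) = -51*(-151) = 7701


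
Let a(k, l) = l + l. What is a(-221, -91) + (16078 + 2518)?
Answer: 18414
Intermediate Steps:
a(k, l) = 2*l
a(-221, -91) + (16078 + 2518) = 2*(-91) + (16078 + 2518) = -182 + 18596 = 18414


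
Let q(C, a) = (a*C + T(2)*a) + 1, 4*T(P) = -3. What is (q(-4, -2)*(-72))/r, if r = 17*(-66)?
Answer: 126/187 ≈ 0.67380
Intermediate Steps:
T(P) = -¾ (T(P) = (¼)*(-3) = -¾)
q(C, a) = 1 - 3*a/4 + C*a (q(C, a) = (a*C - 3*a/4) + 1 = (C*a - 3*a/4) + 1 = (-3*a/4 + C*a) + 1 = 1 - 3*a/4 + C*a)
r = -1122
(q(-4, -2)*(-72))/r = ((1 - ¾*(-2) - 4*(-2))*(-72))/(-1122) = ((1 + 3/2 + 8)*(-72))*(-1/1122) = ((21/2)*(-72))*(-1/1122) = -756*(-1/1122) = 126/187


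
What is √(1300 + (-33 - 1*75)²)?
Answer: 2*√3241 ≈ 113.86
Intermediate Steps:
√(1300 + (-33 - 1*75)²) = √(1300 + (-33 - 75)²) = √(1300 + (-108)²) = √(1300 + 11664) = √12964 = 2*√3241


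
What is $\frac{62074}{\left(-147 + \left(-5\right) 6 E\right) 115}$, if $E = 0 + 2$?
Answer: $- \frac{62074}{23805} \approx -2.6076$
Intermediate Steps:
$E = 2$
$\frac{62074}{\left(-147 + \left(-5\right) 6 E\right) 115} = \frac{62074}{\left(-147 + \left(-5\right) 6 \cdot 2\right) 115} = \frac{62074}{\left(-147 - 60\right) 115} = \frac{62074}{\left(-207\right) 115} = \frac{62074}{-23805} = 62074 \left(- \frac{1}{23805}\right) = - \frac{62074}{23805}$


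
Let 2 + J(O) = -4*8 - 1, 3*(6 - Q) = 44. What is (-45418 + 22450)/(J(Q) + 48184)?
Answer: -22968/48149 ≈ -0.47702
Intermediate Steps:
Q = -26/3 (Q = 6 - 1/3*44 = 6 - 44/3 = -26/3 ≈ -8.6667)
J(O) = -35 (J(O) = -2 + (-4*8 - 1) = -2 + (-32 - 1) = -2 - 33 = -35)
(-45418 + 22450)/(J(Q) + 48184) = (-45418 + 22450)/(-35 + 48184) = -22968/48149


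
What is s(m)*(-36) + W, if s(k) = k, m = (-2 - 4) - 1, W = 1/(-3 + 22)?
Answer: 4789/19 ≈ 252.05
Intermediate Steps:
W = 1/19 ≈ 0.052632
m = -7 (m = -6 - 1 = -7)
s(m)*(-36) + W = -7*(-36) + 1/19 = 252 + 1/19 = 4789/19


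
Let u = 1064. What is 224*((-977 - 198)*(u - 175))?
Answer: -233984800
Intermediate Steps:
224*((-977 - 198)*(u - 175)) = 224*((-977 - 198)*(1064 - 175)) = 224*(-1175*889) = 224*(-1044575) = -233984800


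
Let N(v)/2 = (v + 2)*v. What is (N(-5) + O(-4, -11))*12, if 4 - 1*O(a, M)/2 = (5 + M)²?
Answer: -408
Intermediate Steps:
O(a, M) = 8 - 2*(5 + M)²
N(v) = 2*v*(2 + v) (N(v) = 2*((v + 2)*v) = 2*((2 + v)*v) = 2*(v*(2 + v)) = 2*v*(2 + v))
(N(-5) + O(-4, -11))*12 = (2*(-5)*(2 - 5) + (8 - 2*(5 - 11)²))*12 = (2*(-5)*(-3) + (8 - 2*(-6)²))*12 = (30 + (8 - 2*36))*12 = (30 + (8 - 72))*12 = (30 - 64)*12 = -34*12 = -408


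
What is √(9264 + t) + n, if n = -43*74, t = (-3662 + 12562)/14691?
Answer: -3182 + 2*√499884501471/14691 ≈ -3085.7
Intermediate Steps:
t = 8900/14691 (t = 8900*(1/14691) = 8900/14691 ≈ 0.60581)
n = -3182
√(9264 + t) + n = √(9264 + 8900/14691) - 3182 = √(136106324/14691) - 3182 = 2*√499884501471/14691 - 3182 = -3182 + 2*√499884501471/14691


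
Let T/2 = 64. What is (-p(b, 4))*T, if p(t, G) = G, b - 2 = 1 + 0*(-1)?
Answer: -512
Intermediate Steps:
T = 128 (T = 2*64 = 128)
b = 3 (b = 2 + (1 + 0*(-1)) = 2 + (1 + 0) = 2 + 1 = 3)
(-p(b, 4))*T = -1*4*128 = -4*128 = -512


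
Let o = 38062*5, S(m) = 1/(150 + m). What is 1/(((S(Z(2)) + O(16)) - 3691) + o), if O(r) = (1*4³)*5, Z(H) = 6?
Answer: 156/29162485 ≈ 5.3493e-6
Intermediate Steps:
o = 190310
O(r) = 320 (O(r) = (1*64)*5 = 64*5 = 320)
1/(((S(Z(2)) + O(16)) - 3691) + o) = 1/(((1/(150 + 6) + 320) - 3691) + 190310) = 1/(((1/156 + 320) - 3691) + 190310) = 1/((49921/156 - 3691) + 190310) = 1/(-525875/156 + 190310) = 1/(29162485/156) = 156/29162485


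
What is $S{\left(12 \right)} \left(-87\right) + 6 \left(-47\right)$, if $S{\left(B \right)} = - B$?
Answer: $762$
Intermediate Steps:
$S{\left(12 \right)} \left(-87\right) + 6 \left(-47\right) = \left(-1\right) 12 \left(-87\right) + 6 \left(-47\right) = \left(-12\right) \left(-87\right) - 282 = 1044 - 282 = 762$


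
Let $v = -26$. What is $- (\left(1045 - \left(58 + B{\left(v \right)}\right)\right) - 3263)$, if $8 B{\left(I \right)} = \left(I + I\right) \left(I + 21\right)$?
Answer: $\frac{4617}{2} \approx 2308.5$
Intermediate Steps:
$B{\left(I \right)} = \frac{I \left(21 + I\right)}{4}$ ($B{\left(I \right)} = \frac{\left(I + I\right) \left(I + 21\right)}{8} = \frac{2 I \left(21 + I\right)}{8} = \frac{I \left(21 + I\right)}{4}$)
$- (\left(1045 - \left(58 + B{\left(v \right)}\right)\right) - 3263) = - (\left(1045 - \left(58 + \frac{1}{4} \left(-26\right) \left(21 - 26\right)\right)\right) - 3263) = - (\left(1045 - \left(58 + \frac{1}{4} \left(-26\right) \left(-5\right)\right)\right) - 3263) = - (\left(1045 - \frac{181}{2}\right) - 3263) = - (\frac{1909}{2} - 3263) = \left(-1\right) \left(- \frac{4617}{2}\right) = \frac{4617}{2}$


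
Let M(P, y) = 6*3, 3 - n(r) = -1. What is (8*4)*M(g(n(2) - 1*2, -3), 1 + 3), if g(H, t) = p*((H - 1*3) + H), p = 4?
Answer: 576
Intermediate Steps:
n(r) = 4 (n(r) = 3 - 1*(-1) = 3 + 1 = 4)
g(H, t) = -12 + 8*H (g(H, t) = 4*((H - 1*3) + H) = 4*((H - 3) + H) = 4*((-3 + H) + H) = 4*(-3 + 2*H) = -12 + 8*H)
M(P, y) = 18
(8*4)*M(g(n(2) - 1*2, -3), 1 + 3) = (8*4)*18 = 32*18 = 576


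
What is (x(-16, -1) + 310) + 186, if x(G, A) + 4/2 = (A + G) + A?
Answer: 476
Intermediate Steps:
x(G, A) = -2 + G + 2*A (x(G, A) = -2 + ((A + G) + A) = -2 + (G + 2*A) = -2 + G + 2*A)
(x(-16, -1) + 310) + 186 = ((-2 - 16 + 2*(-1)) + 310) + 186 = ((-2 - 16 - 2) + 310) + 186 = (-20 + 310) + 186 = 290 + 186 = 476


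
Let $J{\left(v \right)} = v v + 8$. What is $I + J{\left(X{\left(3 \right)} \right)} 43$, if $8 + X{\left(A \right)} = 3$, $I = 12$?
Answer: $1431$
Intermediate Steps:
$X{\left(A \right)} = -5$ ($X{\left(A \right)} = -8 + 3 = -5$)
$J{\left(v \right)} = 8 + v^{2}$ ($J{\left(v \right)} = v^{2} + 8 = 8 + v^{2}$)
$I + J{\left(X{\left(3 \right)} \right)} 43 = 12 + \left(8 + \left(-5\right)^{2}\right) 43 = 12 + \left(8 + 25\right) 43 = 12 + 33 \cdot 43 = 12 + 1419 = 1431$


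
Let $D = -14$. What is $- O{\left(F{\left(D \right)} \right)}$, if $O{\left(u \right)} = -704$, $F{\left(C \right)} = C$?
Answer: $704$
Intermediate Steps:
$- O{\left(F{\left(D \right)} \right)} = \left(-1\right) \left(-704\right) = 704$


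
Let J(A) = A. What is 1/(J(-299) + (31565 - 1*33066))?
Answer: -1/1800 ≈ -0.00055556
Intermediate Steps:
1/(J(-299) + (31565 - 1*33066)) = 1/(-299 + (31565 - 1*33066)) = 1/(-299 + (31565 - 33066)) = 1/(-299 - 1501) = 1/(-1800) = -1/1800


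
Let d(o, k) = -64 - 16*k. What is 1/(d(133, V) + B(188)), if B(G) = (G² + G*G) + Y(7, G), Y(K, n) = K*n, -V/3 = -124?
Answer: 1/65988 ≈ 1.5154e-5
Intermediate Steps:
V = 372 (V = -3*(-124) = 372)
B(G) = 2*G² + 7*G (B(G) = (G² + G*G) + 7*G = (G² + G²) + 7*G = 2*G² + 7*G)
1/(d(133, V) + B(188)) = 1/((-64 - 16*372) + 188*(7 + 2*188)) = 1/((-64 - 5952) + 188*(7 + 376)) = 1/(-6016 + 188*383) = 1/(-6016 + 72004) = 1/65988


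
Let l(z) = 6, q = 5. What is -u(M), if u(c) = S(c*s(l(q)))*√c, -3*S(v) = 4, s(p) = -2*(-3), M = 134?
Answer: 4*√134/3 ≈ 15.434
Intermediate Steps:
s(p) = 6
S(v) = -4/3 (S(v) = -⅓*4 = -4/3)
u(c) = -4*√c/3
-u(M) = -(-4)*√134/3 = 4*√134/3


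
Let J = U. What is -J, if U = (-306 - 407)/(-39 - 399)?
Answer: -713/438 ≈ -1.6279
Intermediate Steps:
U = 713/438 (U = -713/(-438) = -713*(-1/438) = 713/438 ≈ 1.6279)
J = 713/438 ≈ 1.6279
-J = -1*713/438 = -713/438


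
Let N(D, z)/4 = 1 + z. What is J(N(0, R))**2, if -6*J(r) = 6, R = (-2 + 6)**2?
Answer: 1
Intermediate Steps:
R = 16 (R = 4**2 = 16)
N(D, z) = 4 + 4*z (N(D, z) = 4*(1 + z) = 4 + 4*z)
J(r) = -1 (J(r) = -1/6*6 = -1)
J(N(0, R))**2 = (-1)**2 = 1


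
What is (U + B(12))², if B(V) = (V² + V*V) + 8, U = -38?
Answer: 66564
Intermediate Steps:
B(V) = 8 + 2*V² (B(V) = (V² + V²) + 8 = 2*V² + 8 = 8 + 2*V²)
(U + B(12))² = (-38 + (8 + 2*12²))² = (-38 + (8 + 2*144))² = (-38 + (8 + 288))² = (-38 + 296)² = 258² = 66564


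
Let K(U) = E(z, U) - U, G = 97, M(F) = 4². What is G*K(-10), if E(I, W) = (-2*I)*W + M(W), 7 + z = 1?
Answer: -9118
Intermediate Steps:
z = -6 (z = -7 + 1 = -6)
M(F) = 16
E(I, W) = 16 - 2*I*W (E(I, W) = (-2*I)*W + 16 = -2*I*W + 16 = 16 - 2*I*W)
K(U) = 16 + 11*U (K(U) = (16 - 2*(-6)*U) - U = (16 + 12*U) - U = 16 + 11*U)
G*K(-10) = 97*(16 + 11*(-10)) = 97*(16 - 110) = 97*(-94) = -9118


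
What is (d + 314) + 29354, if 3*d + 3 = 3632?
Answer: 92633/3 ≈ 30878.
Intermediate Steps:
d = 3629/3 (d = -1 + (1/3)*3632 = -1 + 3632/3 = 3629/3 ≈ 1209.7)
(d + 314) + 29354 = (3629/3 + 314) + 29354 = 4571/3 + 29354 = 92633/3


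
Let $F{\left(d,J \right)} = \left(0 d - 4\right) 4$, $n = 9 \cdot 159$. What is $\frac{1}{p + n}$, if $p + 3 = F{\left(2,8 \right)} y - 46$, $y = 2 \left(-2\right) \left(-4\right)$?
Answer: $\frac{1}{1126} \approx 0.0008881$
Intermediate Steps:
$n = 1431$
$F{\left(d,J \right)} = -16$ ($F{\left(d,J \right)} = \left(0 - 4\right) 4 = \left(-4\right) 4 = -16$)
$y = 16$ ($y = \left(-4\right) \left(-4\right) = 16$)
$p = -305$ ($p = -3 - 302 = -305$)
$\frac{1}{p + n} = \frac{1}{-305 + 1431} = \frac{1}{1126}$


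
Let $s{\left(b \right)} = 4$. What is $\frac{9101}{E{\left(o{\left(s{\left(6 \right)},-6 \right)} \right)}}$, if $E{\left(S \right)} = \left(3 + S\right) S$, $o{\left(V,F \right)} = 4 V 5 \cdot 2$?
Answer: $\frac{9101}{26080} \approx 0.34896$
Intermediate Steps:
$o{\left(V,F \right)} = 40 V$ ($o{\left(V,F \right)} = 4 V 10 = 40 V$)
$E{\left(S \right)} = S \left(3 + S\right)$
$\frac{9101}{E{\left(o{\left(s{\left(6 \right)},-6 \right)} \right)}} = \frac{9101}{40 \cdot 4 \left(3 + 40 \cdot 4\right)} = \frac{9101}{160 \left(3 + 160\right)} = \frac{9101}{160 \cdot 163} = \frac{9101}{26080}$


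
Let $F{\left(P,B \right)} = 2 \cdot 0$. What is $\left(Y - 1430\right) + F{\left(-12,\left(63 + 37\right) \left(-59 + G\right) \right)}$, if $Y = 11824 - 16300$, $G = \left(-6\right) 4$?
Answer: $-5906$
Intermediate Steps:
$G = -24$
$F{\left(P,B \right)} = 0$
$Y = -4476$
$\left(Y - 1430\right) + F{\left(-12,\left(63 + 37\right) \left(-59 + G\right) \right)} = \left(-4476 - 1430\right) + 0 = -5906 + 0 = -5906$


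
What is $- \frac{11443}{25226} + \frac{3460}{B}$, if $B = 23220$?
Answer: $- \frac{8921225}{29287386} \approx -0.30461$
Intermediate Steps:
$- \frac{11443}{25226} + \frac{3460}{B} = - \frac{11443}{25226} + \frac{3460}{23220} = \left(-11443\right) \frac{1}{25226} + 3460 \cdot \frac{1}{23220} = - \frac{11443}{25226} + \frac{173}{1161} = - \frac{8921225}{29287386}$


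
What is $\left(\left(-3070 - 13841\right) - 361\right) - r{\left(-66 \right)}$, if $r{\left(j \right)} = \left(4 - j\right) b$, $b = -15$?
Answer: $-16222$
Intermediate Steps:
$r{\left(j \right)} = -60 + 15 j$ ($r{\left(j \right)} = \left(4 - j\right) \left(-15\right) = -60 + 15 j$)
$\left(\left(-3070 - 13841\right) - 361\right) - r{\left(-66 \right)} = \left(\left(-3070 - 13841\right) - 361\right) - \left(-60 + 15 \left(-66\right)\right) = \left(-16911 - 361\right) - \left(-60 - 990\right) = -17272 - -1050 = -17272 + 1050 = -16222$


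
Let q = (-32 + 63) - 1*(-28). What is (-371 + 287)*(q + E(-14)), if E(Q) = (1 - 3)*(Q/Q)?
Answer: -4788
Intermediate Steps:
E(Q) = -2 (E(Q) = -2*1 = -2)
q = 59 (q = 31 + 28 = 59)
(-371 + 287)*(q + E(-14)) = (-371 + 287)*(59 - 2) = -84*57 = -4788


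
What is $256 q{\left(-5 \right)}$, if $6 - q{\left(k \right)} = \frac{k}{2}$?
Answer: $2176$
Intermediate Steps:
$q{\left(k \right)} = 6 - \frac{k}{2}$
$256 q{\left(-5 \right)} = 256 \left(6 - - \frac{5}{2}\right) = 256 \left(6 + \frac{5}{2}\right) = 256 \cdot \frac{17}{2} = 2176$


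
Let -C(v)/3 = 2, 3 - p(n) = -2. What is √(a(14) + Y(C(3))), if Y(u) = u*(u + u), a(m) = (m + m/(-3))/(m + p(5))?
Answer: 2*√58881/57 ≈ 8.5142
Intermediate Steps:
p(n) = 5 (p(n) = 3 - 1*(-2) = 3 + 2 = 5)
C(v) = -6 (C(v) = -3*2 = -6)
a(m) = 2*m/(3*(5 + m)) (a(m) = (m + m/(-3))/(m + 5) = (m + m*(-⅓))/(5 + m) = (m - m/3)/(5 + m) = (2*m/3)/(5 + m) = 2*m/(3*(5 + m)))
Y(u) = 2*u² (Y(u) = u*(2*u) = 2*u²)
√(a(14) + Y(C(3))) = √((⅔)*14/(5 + 14) + 2*(-6)²) = √((⅔)*14/19 + 2*36) = √((⅔)*14*(1/19) + 72) = √(28/57 + 72) = √(4132/57) = 2*√58881/57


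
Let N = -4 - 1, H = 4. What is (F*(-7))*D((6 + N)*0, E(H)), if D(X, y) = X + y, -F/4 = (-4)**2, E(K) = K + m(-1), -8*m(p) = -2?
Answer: 1904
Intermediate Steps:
m(p) = 1/4 (m(p) = -1/8*(-2) = 1/4)
E(K) = 1/4 + K (E(K) = K + 1/4 = 1/4 + K)
F = -64 (F = -4*(-4)**2 = -4*16 = -64)
N = -5
(F*(-7))*D((6 + N)*0, E(H)) = (-64*(-7))*((6 - 5)*0 + (1/4 + 4)) = 448*(1*0 + 17/4) = 448*(0 + 17/4) = 448*(17/4) = 1904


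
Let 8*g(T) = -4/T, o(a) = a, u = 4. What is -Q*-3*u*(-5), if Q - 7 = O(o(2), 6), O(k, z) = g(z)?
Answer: -415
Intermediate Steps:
g(T) = -1/(2*T) (g(T) = (-4/T)/8 = -1/(2*T))
O(k, z) = -1/(2*z)
Q = 83/12 (Q = 7 - 1/2/6 = 7 - 1/2*1/6 = 7 - 1/12 = 83/12 ≈ 6.9167)
-Q*-3*u*(-5) = -83*-3*4*(-5)/12 = -83*(-12*(-5))/12 = -83*60/12 = -1*415 = -415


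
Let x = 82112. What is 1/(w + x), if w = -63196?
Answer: 1/18916 ≈ 5.2865e-5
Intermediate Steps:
1/(w + x) = 1/(-63196 + 82112) = 1/18916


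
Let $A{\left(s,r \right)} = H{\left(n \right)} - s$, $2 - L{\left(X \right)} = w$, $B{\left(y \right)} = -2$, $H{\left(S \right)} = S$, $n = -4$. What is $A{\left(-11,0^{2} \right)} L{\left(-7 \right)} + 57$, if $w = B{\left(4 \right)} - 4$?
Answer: $113$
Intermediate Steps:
$w = -6$ ($w = -2 - 4 = -6$)
$L{\left(X \right)} = 8$ ($L{\left(X \right)} = 2 - -6 = 2 + 6 = 8$)
$A{\left(s,r \right)} = -4 - s$
$A{\left(-11,0^{2} \right)} L{\left(-7 \right)} + 57 = \left(-4 - -11\right) 8 + 57 = \left(-4 + 11\right) 8 + 57 = 7 \cdot 8 + 57 = 56 + 57 = 113$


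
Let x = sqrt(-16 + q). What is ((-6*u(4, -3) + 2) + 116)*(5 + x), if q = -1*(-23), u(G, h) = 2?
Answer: 530 + 106*sqrt(7) ≈ 810.45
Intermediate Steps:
q = 23
x = sqrt(7) (x = sqrt(-16 + 23) = sqrt(7) ≈ 2.6458)
((-6*u(4, -3) + 2) + 116)*(5 + x) = ((-6*2 + 2) + 116)*(5 + sqrt(7)) = ((-12 + 2) + 116)*(5 + sqrt(7)) = (-10 + 116)*(5 + sqrt(7)) = 106*(5 + sqrt(7)) = 530 + 106*sqrt(7)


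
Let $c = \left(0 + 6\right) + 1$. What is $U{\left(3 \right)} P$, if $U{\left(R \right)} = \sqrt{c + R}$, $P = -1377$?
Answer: $- 1377 \sqrt{10} \approx -4354.5$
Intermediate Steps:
$c = 7$ ($c = 6 + 1 = 7$)
$U{\left(R \right)} = \sqrt{7 + R}$
$U{\left(3 \right)} P = \sqrt{7 + 3} \left(-1377\right) = \sqrt{10} \left(-1377\right) = - 1377 \sqrt{10}$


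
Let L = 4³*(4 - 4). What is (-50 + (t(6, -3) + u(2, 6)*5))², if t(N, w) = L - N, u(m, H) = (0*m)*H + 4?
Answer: 1296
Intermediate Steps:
u(m, H) = 4 (u(m, H) = 0*H + 4 = 0 + 4 = 4)
L = 0 (L = 64*0 = 0)
t(N, w) = -N (t(N, w) = 0 - N = -N)
(-50 + (t(6, -3) + u(2, 6)*5))² = (-50 + (-1*6 + 4*5))² = (-50 + (-6 + 20))² = (-50 + 14)² = (-36)² = 1296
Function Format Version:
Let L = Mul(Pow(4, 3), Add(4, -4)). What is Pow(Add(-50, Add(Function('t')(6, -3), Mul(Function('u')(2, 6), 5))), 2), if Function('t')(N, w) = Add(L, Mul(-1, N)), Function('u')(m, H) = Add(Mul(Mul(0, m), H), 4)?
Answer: 1296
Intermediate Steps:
Function('u')(m, H) = 4 (Function('u')(m, H) = Add(Mul(0, H), 4) = Add(0, 4) = 4)
L = 0 (L = Mul(64, 0) = 0)
Function('t')(N, w) = Mul(-1, N) (Function('t')(N, w) = Add(0, Mul(-1, N)) = Mul(-1, N))
Pow(Add(-50, Add(Function('t')(6, -3), Mul(Function('u')(2, 6), 5))), 2) = Pow(Add(-50, Add(Mul(-1, 6), Mul(4, 5))), 2) = Pow(Add(-50, Add(-6, 20)), 2) = Pow(Add(-50, 14), 2) = Pow(-36, 2) = 1296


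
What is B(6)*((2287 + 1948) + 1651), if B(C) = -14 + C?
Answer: -47088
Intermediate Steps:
B(6)*((2287 + 1948) + 1651) = (-14 + 6)*((2287 + 1948) + 1651) = -8*(4235 + 1651) = -8*5886 = -47088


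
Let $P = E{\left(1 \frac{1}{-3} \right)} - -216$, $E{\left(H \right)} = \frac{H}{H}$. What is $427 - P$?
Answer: $210$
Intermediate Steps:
$E{\left(H \right)} = 1$
$P = 217$ ($P = 1 - -216 = 1 + 216 = 217$)
$427 - P = 427 - 217 = 210$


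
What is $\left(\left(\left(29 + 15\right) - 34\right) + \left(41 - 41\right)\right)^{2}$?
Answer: $100$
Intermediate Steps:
$\left(\left(\left(29 + 15\right) - 34\right) + \left(41 - 41\right)\right)^{2} = \left(\left(44 - 34\right) + 0\right)^{2} = \left(10 + 0\right)^{2} = 10^{2} = 100$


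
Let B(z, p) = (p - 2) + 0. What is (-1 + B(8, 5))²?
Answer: 4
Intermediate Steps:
B(z, p) = -2 + p (B(z, p) = (-2 + p) + 0 = -2 + p)
(-1 + B(8, 5))² = (-1 + (-2 + 5))² = (-1 + 3)² = 2² = 4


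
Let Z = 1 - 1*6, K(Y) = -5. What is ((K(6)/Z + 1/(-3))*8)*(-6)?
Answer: -32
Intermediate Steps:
Z = -5 (Z = 1 - 6 = -5)
((K(6)/Z + 1/(-3))*8)*(-6) = ((-5/(-5) + 1/(-3))*8)*(-6) = ((-5*(-⅕) + 1*(-⅓))*8)*(-6) = ((1 - ⅓)*8)*(-6) = ((⅔)*8)*(-6) = (16/3)*(-6) = -32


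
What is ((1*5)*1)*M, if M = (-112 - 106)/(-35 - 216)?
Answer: 1090/251 ≈ 4.3426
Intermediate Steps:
M = 218/251 (M = -218/(-251) = -218*(-1/251) = 218/251 ≈ 0.86853)
((1*5)*1)*M = ((1*5)*1)*(218/251) = (5*1)*(218/251) = 5*(218/251) = 1090/251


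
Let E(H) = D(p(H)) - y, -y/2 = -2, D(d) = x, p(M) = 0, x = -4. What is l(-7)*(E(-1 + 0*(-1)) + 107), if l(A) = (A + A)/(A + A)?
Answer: 99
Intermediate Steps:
D(d) = -4
y = 4 (y = -2*(-2) = 4)
l(A) = 1 (l(A) = (2*A)/((2*A)) = (2*A)*(1/(2*A)) = 1)
E(H) = -8 (E(H) = -4 - 1*4 = -4 - 4 = -8)
l(-7)*(E(-1 + 0*(-1)) + 107) = 1*(-8 + 107) = 1*99 = 99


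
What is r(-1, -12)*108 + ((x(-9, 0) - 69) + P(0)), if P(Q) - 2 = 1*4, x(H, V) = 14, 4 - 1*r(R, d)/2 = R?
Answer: 1031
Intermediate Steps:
r(R, d) = 8 - 2*R
P(Q) = 6 (P(Q) = 2 + 1*4 = 2 + 4 = 6)
r(-1, -12)*108 + ((x(-9, 0) - 69) + P(0)) = (8 - 2*(-1))*108 + ((14 - 69) + 6) = (8 + 2)*108 + (-55 + 6) = 10*108 - 49 = 1080 - 49 = 1031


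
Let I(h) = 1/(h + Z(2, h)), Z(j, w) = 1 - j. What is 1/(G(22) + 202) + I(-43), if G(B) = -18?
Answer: -35/2024 ≈ -0.017292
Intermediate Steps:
I(h) = 1/(-1 + h) (I(h) = 1/(h + (1 - 1*2)) = 1/(h + (1 - 2)) = 1/(h - 1) = 1/(-1 + h))
1/(G(22) + 202) + I(-43) = 1/(-18 + 202) + 1/(-1 - 43) = 1/184 + 1/(-44) = 1/184 - 1/44 = -35/2024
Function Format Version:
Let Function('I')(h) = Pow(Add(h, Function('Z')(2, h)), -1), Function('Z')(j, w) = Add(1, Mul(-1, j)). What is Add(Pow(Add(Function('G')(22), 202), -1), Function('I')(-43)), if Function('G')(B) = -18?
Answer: Rational(-35, 2024) ≈ -0.017292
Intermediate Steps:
Function('I')(h) = Pow(Add(-1, h), -1) (Function('I')(h) = Pow(Add(h, Add(1, Mul(-1, 2))), -1) = Pow(Add(h, Add(1, -2)), -1) = Pow(Add(h, -1), -1) = Pow(Add(-1, h), -1))
Add(Pow(Add(Function('G')(22), 202), -1), Function('I')(-43)) = Add(Pow(Add(-18, 202), -1), Pow(Add(-1, -43), -1)) = Add(Pow(184, -1), Pow(-44, -1)) = Add(Rational(1, 184), Rational(-1, 44)) = Rational(-35, 2024)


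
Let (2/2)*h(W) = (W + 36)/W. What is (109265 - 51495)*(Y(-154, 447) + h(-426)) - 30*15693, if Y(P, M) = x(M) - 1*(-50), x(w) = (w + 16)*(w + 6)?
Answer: 860455576590/71 ≈ 1.2119e+10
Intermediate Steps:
x(w) = (6 + w)*(16 + w) (x(w) = (16 + w)*(6 + w) = (6 + w)*(16 + w))
h(W) = (36 + W)/W (h(W) = (W + 36)/W = (36 + W)/W)
Y(P, M) = 146 + M**2 + 22*M (Y(P, M) = (96 + M**2 + 22*M) - 1*(-50) = (96 + M**2 + 22*M) + 50 = 146 + M**2 + 22*M)
(109265 - 51495)*(Y(-154, 447) + h(-426)) - 30*15693 = (109265 - 51495)*((146 + 447**2 + 22*447) + (36 - 426)/(-426)) - 30*15693 = 57770*((146 + 199809 + 9834) - 1/426*(-390)) - 470790 = 57770*(209789 + 65/71) - 470790 = 57770*(14895084/71) - 470790 = 860489002680/71 - 470790 = 860455576590/71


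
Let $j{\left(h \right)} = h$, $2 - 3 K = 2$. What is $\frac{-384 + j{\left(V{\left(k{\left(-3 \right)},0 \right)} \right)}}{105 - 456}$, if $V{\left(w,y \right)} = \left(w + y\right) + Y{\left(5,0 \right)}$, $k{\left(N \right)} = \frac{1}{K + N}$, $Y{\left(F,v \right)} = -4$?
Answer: $\frac{1165}{1053} \approx 1.1064$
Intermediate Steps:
$K = 0$ ($K = \frac{2}{3} - \frac{2}{3} = 0$)
$k{\left(N \right)} = \frac{1}{N}$ ($k{\left(N \right)} = \frac{1}{0 + N} = \frac{1}{N}$)
$V{\left(w,y \right)} = -4 + w + y$ ($V{\left(w,y \right)} = \left(w + y\right) - 4 = -4 + w + y$)
$\frac{-384 + j{\left(V{\left(k{\left(-3 \right)},0 \right)} \right)}}{105 - 456} = \frac{-384 + \left(-4 + \frac{1}{-3} + 0\right)}{105 - 456} = \frac{-384 - \frac{13}{3}}{-351} = \left(-384 - \frac{13}{3}\right) \left(- \frac{1}{351}\right) = \left(- \frac{1165}{3}\right) \left(- \frac{1}{351}\right) = \frac{1165}{1053}$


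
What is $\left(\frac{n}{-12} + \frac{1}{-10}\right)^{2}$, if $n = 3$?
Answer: $\frac{49}{400} \approx 0.1225$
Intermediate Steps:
$\left(\frac{n}{-12} + \frac{1}{-10}\right)^{2} = \left(\frac{3}{-12} + \frac{1}{-10}\right)^{2} = \left(3 \left(- \frac{1}{12}\right) - \frac{1}{10}\right)^{2} = \left(- \frac{1}{4} - \frac{1}{10}\right)^{2} = \left(- \frac{7}{20}\right)^{2} = \frac{49}{400}$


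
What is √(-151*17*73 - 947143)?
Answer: I*√1134534 ≈ 1065.1*I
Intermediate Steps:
√(-151*17*73 - 947143) = √(-2567*73 - 947143) = √(-187391 - 947143) = √(-1134534) = I*√1134534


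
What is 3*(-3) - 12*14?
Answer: -177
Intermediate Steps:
3*(-3) - 12*14 = -9 - 168 = -177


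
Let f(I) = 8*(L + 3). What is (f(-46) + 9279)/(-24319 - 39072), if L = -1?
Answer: -9295/63391 ≈ -0.14663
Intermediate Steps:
f(I) = 16 (f(I) = 8*(-1 + 3) = 8*2 = 16)
(f(-46) + 9279)/(-24319 - 39072) = (16 + 9279)/(-24319 - 39072) = 9295/(-63391) = 9295*(-1/63391) = -9295/63391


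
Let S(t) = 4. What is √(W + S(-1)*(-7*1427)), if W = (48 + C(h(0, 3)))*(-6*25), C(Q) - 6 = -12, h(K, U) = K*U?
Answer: 28*I*√59 ≈ 215.07*I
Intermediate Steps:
C(Q) = -6 (C(Q) = 6 - 12 = -6)
W = -6300 (W = (48 - 6)*(-6*25) = 42*(-150) = -6300)
√(W + S(-1)*(-7*1427)) = √(-6300 + 4*(-7*1427)) = √(-6300 + 4*(-9989)) = √(-6300 - 39956) = √(-46256) = 28*I*√59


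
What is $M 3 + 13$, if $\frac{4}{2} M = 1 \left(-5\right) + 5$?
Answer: $13$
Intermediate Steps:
$M = 0$ ($M = \frac{1 \left(-5\right) + 5}{2} = \frac{-5 + 5}{2} = \frac{1}{2} \cdot 0 = 0$)
$M 3 + 13 = 0 \cdot 3 + 13 = 0 + 13 = 13$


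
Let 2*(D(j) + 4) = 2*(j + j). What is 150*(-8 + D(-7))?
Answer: -3900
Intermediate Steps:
D(j) = -4 + 2*j (D(j) = -4 + (2*(j + j))/2 = -4 + (2*(2*j))/2 = -4 + (4*j)/2 = -4 + 2*j)
150*(-8 + D(-7)) = 150*(-8 + (-4 + 2*(-7))) = 150*(-8 + (-4 - 14)) = 150*(-8 - 18) = 150*(-26) = -3900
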